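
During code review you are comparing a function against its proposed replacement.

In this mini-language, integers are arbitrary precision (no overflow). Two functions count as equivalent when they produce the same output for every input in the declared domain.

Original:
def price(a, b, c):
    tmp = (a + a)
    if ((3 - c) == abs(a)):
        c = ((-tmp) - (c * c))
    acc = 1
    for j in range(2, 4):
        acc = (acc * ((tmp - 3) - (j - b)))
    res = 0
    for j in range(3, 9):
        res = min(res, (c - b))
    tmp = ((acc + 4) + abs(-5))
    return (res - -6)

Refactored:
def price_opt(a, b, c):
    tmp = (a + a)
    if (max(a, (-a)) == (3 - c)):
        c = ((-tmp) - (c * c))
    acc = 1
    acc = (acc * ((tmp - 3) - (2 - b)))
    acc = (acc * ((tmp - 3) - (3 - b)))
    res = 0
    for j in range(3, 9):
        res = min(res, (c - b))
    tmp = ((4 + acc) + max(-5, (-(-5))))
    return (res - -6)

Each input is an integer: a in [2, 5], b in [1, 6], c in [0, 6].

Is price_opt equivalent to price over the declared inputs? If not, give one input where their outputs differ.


This is a faithful refactor — min/max/abs usage differs; loop structure differs; constant usage differs; arithmetic usage differs, but the computed results match everywhere.
One worked example (a=2, b=3, c=3) — price: tmp becomes 4; next ((3 - c) == abs(a)) evaluates to false; next acc becomes 1; next at j=2:; next acc becomes 2; next at j=3:; next acc becomes 2; next res becomes 0; next at j=3:; next res becomes 0; next at j=4:; next res becomes 0; next at j=5:; next res becomes 0; next at j=6:; next res becomes 0; next at j=7:; next res becomes 0; next at j=8:; next res becomes 0; next tmp becomes 11; next final value 6; price_opt: tmp becomes 4; next (max(a, (-a)) == (3 - c)) evaluates to false; next acc becomes 1; next acc becomes 2; next acc becomes 2; next res becomes 0; next at j=3:; next res becomes 0; next at j=4:; next res becomes 0; next at j=5:; next res becomes 0; next at j=6:; next res becomes 0; next at j=7:; next res becomes 0; next at j=8:; next res becomes 0; next tmp becomes 11; next final value 6; agreement on 6.
Checked all 168 inputs in the declared domain: the outputs agree on every one.
verdict: equivalent


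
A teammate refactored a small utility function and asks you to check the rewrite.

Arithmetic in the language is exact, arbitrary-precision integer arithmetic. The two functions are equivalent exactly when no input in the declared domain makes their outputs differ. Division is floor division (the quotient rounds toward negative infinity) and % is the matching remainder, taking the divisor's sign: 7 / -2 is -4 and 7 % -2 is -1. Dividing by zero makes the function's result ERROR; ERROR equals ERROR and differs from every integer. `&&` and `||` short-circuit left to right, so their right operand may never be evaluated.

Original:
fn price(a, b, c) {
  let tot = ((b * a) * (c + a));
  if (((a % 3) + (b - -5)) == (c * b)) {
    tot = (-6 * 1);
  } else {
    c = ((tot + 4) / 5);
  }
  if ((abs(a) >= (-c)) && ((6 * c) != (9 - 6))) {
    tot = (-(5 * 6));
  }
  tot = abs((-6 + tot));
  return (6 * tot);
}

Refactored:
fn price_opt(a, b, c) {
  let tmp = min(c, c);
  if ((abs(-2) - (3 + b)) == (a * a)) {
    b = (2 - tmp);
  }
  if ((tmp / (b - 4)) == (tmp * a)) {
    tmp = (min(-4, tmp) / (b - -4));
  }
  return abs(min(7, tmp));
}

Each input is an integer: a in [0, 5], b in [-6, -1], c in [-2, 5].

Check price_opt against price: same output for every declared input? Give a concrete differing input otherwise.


Run the pair on a=0, b=-6, c=-2.
price: tot = 0; (((a % 3) + (b - -5)) == (c * b)) -> false; c = 0; ((abs(a) >= (-c)) && ((6 * c) != (9 - 6))) -> true; tot = -30; tot = 36; return 216
price_opt: tmp = -2; ((abs(-2) - (3 + b)) == (a * a)) -> false; ((tmp / (b - 4)) == (tmp * a)) -> true; tmp = 2; return 2
216 and 2 differ, so these are not the same function on this domain.
verdict: not equivalent; witness: a=0, b=-6, c=-2


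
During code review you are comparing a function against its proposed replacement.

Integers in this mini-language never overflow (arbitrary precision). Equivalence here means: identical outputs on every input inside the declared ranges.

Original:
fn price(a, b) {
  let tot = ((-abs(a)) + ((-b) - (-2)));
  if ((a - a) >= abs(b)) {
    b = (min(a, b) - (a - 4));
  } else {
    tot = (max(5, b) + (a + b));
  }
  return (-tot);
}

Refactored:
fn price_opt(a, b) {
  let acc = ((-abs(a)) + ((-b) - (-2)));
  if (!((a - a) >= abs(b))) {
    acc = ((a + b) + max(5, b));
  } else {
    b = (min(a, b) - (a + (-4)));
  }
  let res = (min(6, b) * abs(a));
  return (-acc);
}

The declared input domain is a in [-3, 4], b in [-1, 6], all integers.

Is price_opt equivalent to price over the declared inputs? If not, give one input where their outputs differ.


The two are interchangeable: boolean connective usage differs, arithmetic usage differs, min/max/abs usage differs, local variable names differ, statement counts differ, constant usage differs, and every declared input agrees.
Spot check at a=3, b=4 — price: tot=-5, then ((a - a) >= abs(b)) is false, then tot=12, then returns -12. price_opt: acc=-5, then (!((a - a) >= abs(b))) is true, then acc=12, then res=12, then returns -12. Both give -12.
Every one of the 64 inputs gives matching results.
verdict: equivalent


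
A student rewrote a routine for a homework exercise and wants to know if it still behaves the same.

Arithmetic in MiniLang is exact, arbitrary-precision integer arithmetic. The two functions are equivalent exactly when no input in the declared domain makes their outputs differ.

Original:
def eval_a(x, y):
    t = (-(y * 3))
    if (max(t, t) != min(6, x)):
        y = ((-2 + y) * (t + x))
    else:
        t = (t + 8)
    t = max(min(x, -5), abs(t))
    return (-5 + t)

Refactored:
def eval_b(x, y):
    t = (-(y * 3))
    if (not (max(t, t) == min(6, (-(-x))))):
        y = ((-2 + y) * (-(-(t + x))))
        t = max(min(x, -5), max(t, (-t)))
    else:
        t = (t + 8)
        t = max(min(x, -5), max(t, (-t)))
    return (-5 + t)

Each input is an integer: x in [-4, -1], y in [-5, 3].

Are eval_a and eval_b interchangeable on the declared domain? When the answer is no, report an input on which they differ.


Equivalent — the differences include boolean connective usage differs; also constant usage differs; also statement counts differ; also min/max/abs usage differs; also comparison usage differs, yet no declared input distinguishes the two.
Spot check at x=-4, y=3 — eval_a: t becomes -9; next (max(t, t) != min(6, x)) evaluates to true; next y becomes -13; next t becomes 9; next final value 4. eval_b: t becomes -9; next (not (max(t, t) == min(6, (-(-x))))) evaluates to true; next y becomes -13; next t becomes 9; next final value 4. Both give 4.
Across all 36 domain points the two functions coincide.
verdict: equivalent


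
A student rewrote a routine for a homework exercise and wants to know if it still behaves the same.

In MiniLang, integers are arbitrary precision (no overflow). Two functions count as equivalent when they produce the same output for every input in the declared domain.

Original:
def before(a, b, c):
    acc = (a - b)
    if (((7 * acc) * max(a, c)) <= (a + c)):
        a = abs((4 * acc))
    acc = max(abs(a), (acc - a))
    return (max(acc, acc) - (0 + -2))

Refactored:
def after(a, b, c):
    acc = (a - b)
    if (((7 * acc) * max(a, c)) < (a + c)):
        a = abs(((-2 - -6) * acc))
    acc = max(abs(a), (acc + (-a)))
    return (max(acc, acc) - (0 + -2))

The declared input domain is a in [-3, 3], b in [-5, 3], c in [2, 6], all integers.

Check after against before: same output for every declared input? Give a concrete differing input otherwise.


Consider the input a=-3, b=-3, c=3.
before: acc becomes 0; next (((7 * acc) * max(a, c)) <= (a + c)) evaluates to true; next a becomes 0; next acc becomes 0; next final value 2
after: acc becomes 0; next (((7 * acc) * max(a, c)) < (a + c)) evaluates to false; next acc becomes 3; next final value 5
2 != 5, so the rewrite changes behavior.
verdict: not equivalent; witness: a=-3, b=-3, c=3


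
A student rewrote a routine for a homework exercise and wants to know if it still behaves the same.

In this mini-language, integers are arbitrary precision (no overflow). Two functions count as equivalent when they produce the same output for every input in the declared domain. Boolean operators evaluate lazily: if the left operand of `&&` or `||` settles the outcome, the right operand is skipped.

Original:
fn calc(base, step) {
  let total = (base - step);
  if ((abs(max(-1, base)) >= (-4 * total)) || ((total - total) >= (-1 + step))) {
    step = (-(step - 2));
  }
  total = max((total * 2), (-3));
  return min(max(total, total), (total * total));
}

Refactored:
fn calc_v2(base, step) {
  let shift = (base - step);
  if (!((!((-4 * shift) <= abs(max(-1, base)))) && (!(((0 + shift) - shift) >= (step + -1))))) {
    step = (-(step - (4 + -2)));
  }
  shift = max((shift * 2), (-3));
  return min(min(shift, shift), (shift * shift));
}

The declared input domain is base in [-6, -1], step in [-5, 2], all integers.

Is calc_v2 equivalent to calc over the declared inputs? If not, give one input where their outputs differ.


Equivalent. The suspicious-looking change has no observable effect anywhere in the declared ranges.
Checked all 48 inputs in the declared domain: the outputs agree on every one.
One worked example (base=-1, step=-4) — calc: total becomes 3; next ((abs(max(-1, base)) >= (-4 * total)) || ((total - total) >= (-1 + step))) evaluates to true; next step becomes 6; next total becomes 6; next final value 6; calc_v2: shift becomes 3; next (!((!((-4 * shift) <= abs(max(-1, base)))) && (!(((0 + shift) - shift) >= (step + -1))))) evaluates to true; next step becomes 6; next shift becomes 6; next final value 6; agreement on 6.
verdict: equivalent


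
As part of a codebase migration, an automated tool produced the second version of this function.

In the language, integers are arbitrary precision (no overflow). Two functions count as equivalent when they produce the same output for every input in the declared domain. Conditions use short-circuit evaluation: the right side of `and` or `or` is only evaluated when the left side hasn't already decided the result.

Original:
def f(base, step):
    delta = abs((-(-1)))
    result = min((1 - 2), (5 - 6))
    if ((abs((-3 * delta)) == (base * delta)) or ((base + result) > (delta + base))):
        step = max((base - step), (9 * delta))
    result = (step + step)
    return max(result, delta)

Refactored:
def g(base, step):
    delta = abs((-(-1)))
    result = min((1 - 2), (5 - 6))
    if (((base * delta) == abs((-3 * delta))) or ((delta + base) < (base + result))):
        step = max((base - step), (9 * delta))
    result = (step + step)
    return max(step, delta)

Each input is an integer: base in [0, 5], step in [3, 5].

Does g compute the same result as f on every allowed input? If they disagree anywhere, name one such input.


Consider the input base=0, step=3.
f: delta := 1 | result := -1 | ((abs((-3 * delta)) == (base * delta)) or ((base + result) > (delta + base))): false | result := 6 | result 6
g: delta := 1 | result := -1 | (((base * delta) == abs((-3 * delta))) or ((delta + base) < (base + result))): false | result := 6 | result 3
6 vs 3 — the two versions disagree here.
verdict: not equivalent; witness: base=0, step=3


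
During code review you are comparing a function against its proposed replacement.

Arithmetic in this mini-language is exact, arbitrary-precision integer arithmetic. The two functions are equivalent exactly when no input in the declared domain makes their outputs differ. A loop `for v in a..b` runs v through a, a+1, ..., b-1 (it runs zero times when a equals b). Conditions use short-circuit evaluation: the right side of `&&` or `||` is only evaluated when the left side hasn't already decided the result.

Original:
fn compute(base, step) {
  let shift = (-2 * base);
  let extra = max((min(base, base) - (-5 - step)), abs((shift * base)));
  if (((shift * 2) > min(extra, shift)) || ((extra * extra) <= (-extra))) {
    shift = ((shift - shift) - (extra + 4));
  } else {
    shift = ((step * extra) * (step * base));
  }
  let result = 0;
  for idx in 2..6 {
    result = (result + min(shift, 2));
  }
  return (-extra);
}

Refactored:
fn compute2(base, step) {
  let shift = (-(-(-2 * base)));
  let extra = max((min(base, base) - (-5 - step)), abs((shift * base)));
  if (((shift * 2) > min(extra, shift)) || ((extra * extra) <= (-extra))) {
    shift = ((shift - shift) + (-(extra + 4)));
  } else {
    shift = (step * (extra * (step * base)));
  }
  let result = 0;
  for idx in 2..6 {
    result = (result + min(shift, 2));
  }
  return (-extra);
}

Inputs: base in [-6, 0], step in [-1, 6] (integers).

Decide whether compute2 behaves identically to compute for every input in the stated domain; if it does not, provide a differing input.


Side by side, the visible changes include: arithmetic usage differs.
Tracing base=-4, step=0: compute: shift becomes 8; next extra becomes 32; next (((shift * 2) > min(extra, shift)) || ((extra * extra) <= (-extra))) evaluates to true; next shift becomes -36; next result becomes 0; next at idx=2:; next result becomes -36; next at idx=3:; next result becomes -72; next at idx=4:; next result becomes -108; next at idx=5:; next result becomes -144; next final value -32 | compute2: shift becomes 8; next extra becomes 32; next (((shift * 2) > min(extra, shift)) || ((extra * extra) <= (-extra))) evaluates to true; next shift becomes -36; next result becomes 0; next at idx=2:; next result becomes -36; next at idx=3:; next result becomes -72; next at idx=4:; next result becomes -108; next at idx=5:; next result becomes -144; next final value -32 — matching result -32.
Sweeping the whole domain (56 inputs) finds no disagreement.
verdict: equivalent


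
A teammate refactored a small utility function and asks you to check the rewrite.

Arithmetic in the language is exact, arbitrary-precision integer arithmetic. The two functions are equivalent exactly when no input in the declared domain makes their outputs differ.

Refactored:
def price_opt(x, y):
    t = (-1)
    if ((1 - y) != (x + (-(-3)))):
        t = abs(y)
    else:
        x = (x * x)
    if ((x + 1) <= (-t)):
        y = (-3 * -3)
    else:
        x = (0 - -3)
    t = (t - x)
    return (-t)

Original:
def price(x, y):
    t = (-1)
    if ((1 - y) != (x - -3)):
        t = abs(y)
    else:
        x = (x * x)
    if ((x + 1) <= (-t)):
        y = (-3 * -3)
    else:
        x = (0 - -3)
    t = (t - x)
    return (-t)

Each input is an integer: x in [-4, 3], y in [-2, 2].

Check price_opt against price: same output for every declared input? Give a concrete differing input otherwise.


Side by side, the visible changes include: arithmetic usage differs.
One worked example (x=3, y=2) — price: t=-1, then ((1 - y) != (x - -3)) is true, then t=2, then ((x + 1) <= (-t)) is false, then x=3, then t=-1, then returns 1; price_opt: t=-1, then ((1 - y) != (x + (-(-3)))) is true, then t=2, then ((x + 1) <= (-t)) is false, then x=3, then t=-1, then returns 1; agreement on 1.
Sweeping the whole domain (40 inputs) finds no disagreement.
verdict: equivalent


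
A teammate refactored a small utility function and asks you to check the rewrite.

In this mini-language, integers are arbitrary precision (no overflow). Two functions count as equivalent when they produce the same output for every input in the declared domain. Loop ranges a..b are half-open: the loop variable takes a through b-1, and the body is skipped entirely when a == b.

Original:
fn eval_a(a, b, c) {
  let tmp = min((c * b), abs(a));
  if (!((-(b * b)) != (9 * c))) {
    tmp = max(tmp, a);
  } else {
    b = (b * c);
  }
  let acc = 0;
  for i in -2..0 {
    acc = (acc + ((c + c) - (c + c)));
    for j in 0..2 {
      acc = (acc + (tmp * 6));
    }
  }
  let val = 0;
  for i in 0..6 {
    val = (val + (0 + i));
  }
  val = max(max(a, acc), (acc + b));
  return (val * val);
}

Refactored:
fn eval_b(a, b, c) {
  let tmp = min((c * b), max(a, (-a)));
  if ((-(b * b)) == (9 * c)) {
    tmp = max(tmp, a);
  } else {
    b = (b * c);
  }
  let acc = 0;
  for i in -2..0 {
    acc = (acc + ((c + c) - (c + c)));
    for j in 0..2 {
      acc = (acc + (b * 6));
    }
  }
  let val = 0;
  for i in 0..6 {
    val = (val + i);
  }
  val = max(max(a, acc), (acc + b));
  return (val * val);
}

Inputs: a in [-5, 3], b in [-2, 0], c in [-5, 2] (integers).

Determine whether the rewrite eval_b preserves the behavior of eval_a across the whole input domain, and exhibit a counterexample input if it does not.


Not equivalent: a=-5, b=-2, c=-5 separates them (16900 vs 62500).
eval_a: tmp = 5; (!((-(b * b)) != (9 * c))) -> false; b = 10; acc = 0; [i=-2]; acc = 0; [j=0]; acc = 30; [j=1]; acc = 60; [i=-1]; acc = 60; [j=0]; acc = 90; [j=1]; acc = 120; val = 0; [i=0]; val = 0; [i=1]; val = 1; [i=2]; val = 3; [i=3]; val = 6; [i=4]; val = 10; [i=5]; val = 15; val = 130; return 16900
eval_b: tmp = 5; ((-(b * b)) == (9 * c)) -> false; b = 10; acc = 0; [i=-2]; acc = 0; [j=0]; acc = 60; [j=1]; acc = 120; [i=-1]; acc = 120; [j=0]; acc = 180; [j=1]; acc = 240; val = 0; [i=0]; val = 0; [i=1]; val = 1; [i=2]; val = 3; [i=3]; val = 6; [i=4]; val = 10; [i=5]; val = 15; val = 250; return 62500
verdict: not equivalent; witness: a=-5, b=-2, c=-5


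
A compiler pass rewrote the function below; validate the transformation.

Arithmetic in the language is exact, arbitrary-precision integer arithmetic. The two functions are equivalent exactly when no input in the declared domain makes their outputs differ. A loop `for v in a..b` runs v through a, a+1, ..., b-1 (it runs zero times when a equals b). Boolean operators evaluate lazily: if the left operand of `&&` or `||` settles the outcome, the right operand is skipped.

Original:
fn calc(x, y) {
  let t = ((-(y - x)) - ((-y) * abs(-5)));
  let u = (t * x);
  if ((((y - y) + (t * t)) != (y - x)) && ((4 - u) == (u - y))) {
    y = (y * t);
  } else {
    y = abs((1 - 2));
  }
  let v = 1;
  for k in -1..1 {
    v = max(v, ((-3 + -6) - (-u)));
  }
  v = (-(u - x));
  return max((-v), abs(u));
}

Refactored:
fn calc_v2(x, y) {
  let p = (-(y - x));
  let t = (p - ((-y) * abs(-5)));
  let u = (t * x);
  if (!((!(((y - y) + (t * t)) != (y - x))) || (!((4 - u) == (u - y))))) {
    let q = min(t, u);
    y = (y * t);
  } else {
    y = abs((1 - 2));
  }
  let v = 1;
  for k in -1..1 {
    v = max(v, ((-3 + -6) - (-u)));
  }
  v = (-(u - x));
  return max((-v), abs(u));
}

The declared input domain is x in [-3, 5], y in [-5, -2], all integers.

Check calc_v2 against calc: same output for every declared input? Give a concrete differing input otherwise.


Although statement counts differ, plus min/max/abs usage differs, plus local variable names differ, plus boolean connective usage differs, 36/36 inputs agree.
verdict: equivalent


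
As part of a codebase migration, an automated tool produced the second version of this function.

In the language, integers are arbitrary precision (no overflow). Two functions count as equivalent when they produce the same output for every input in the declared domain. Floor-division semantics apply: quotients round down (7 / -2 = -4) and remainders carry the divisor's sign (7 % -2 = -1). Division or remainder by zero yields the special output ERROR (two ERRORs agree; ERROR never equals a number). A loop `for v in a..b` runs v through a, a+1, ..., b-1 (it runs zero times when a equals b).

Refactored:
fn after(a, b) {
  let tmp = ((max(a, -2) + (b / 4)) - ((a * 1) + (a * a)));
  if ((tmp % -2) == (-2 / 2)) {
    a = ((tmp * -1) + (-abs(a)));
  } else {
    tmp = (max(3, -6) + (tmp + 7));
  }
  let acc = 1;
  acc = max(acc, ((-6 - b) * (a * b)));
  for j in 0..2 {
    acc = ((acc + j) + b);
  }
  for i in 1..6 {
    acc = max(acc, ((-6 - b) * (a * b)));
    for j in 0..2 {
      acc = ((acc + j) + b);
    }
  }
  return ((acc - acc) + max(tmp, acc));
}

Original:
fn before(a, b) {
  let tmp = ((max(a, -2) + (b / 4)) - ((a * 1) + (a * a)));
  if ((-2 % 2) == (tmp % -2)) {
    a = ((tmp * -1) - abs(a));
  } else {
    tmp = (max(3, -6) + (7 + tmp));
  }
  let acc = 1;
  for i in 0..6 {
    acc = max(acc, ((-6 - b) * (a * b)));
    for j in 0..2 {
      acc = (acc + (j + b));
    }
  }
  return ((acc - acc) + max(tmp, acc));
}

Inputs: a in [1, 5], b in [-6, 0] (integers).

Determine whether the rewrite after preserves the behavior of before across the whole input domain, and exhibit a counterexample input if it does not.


Try a=1, b=-6.
before: tmp = -3; ((-2 % 2) == (tmp % -2)) -> false; tmp = 7; acc = 1; [i=0]; acc = 1; [j=0]; acc = -5; [j=1]; acc = -10; [i=1]; acc = 0; [j=0]; acc = -6; [j=1]; acc = -11; [i=2]; acc = 0; [j=0]; acc = -6; [j=1]; acc = -11; [i=3]; acc = 0; [j=0]; acc = -6; [j=1]; acc = -11; [i=4]; acc = 0; [j=0]; acc = -6; [j=1]; acc = -11; [i=5]; acc = 0; [j=0]; acc = -6; [j=1]; acc = -11; return 7
after: tmp = -3; ((tmp % -2) == (-2 / 2)) -> true; a = 2; acc = 1; acc = 1; [j=0]; acc = -5; [j=1]; acc = -10; [i=1]; acc = 0; [j=0]; acc = -6; [j=1]; acc = -11; [i=2]; acc = 0; [j=0]; acc = -6; [j=1]; acc = -11; [i=3]; acc = 0; [j=0]; acc = -6; [j=1]; acc = -11; [i=4]; acc = 0; [j=0]; acc = -6; [j=1]; acc = -11; [i=5]; acc = 0; [j=0]; acc = -6; [j=1]; acc = -11; return -3
7 against -3: the behavior changed.
verdict: not equivalent; witness: a=1, b=-6


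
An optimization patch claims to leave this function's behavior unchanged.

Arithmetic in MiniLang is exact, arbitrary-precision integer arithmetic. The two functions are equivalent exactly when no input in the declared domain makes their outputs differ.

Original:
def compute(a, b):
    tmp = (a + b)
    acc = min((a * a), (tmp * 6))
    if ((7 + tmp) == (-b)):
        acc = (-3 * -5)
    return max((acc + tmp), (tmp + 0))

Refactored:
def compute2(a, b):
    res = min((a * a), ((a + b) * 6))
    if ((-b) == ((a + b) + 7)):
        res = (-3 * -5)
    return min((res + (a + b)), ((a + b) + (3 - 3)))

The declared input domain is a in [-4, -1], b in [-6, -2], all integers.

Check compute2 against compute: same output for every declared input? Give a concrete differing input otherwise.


On input a=-4, b=-6, compute returns -10 while compute2 returns -70.
verdict: not equivalent; witness: a=-4, b=-6


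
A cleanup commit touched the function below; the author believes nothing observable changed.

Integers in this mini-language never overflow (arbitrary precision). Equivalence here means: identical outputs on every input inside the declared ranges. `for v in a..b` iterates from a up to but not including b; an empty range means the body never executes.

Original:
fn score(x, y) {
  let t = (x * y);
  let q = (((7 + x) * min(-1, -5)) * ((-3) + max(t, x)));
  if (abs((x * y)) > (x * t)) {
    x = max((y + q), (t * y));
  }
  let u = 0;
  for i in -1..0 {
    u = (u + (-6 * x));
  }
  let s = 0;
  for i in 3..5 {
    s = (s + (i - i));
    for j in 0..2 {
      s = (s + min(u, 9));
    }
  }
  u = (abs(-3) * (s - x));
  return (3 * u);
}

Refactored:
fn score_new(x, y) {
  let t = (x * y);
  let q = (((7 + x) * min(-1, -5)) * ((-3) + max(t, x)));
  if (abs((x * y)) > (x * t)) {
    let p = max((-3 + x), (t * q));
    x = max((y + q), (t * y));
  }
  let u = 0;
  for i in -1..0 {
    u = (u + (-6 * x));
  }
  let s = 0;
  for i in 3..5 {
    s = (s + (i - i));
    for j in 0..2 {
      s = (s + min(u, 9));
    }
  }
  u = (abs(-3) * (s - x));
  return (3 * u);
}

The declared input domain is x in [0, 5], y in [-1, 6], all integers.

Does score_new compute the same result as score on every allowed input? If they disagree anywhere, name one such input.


Equivalent. The diff adds an assignment to `p` whose value nothing reads, which nothing downstream consumes.
Every one of the 48 inputs gives matching results.
One worked example (x=1, y=3) — score: t := 3 | q := 0 | (abs((x * y)) > (x * t)): false | u := 0 | iter i=-1: | u := -6 | s := 0 | iter i=3: | s := 0 | iter j=0: | s := -6 | iter j=1: | s := -12 | iter i=4: | s := -12 | iter j=0: | s := -18 | iter j=1: | s := -24 | u := -75 | result -225; score_new: t := 3 | q := 0 | (abs((x * y)) > (x * t)): false | u := 0 | iter i=-1: | u := -6 | s := 0 | iter i=3: | s := 0 | iter j=0: | s := -6 | iter j=1: | s := -12 | iter i=4: | s := -12 | iter j=0: | s := -18 | iter j=1: | s := -24 | u := -75 | result -225; agreement on -225.
verdict: equivalent


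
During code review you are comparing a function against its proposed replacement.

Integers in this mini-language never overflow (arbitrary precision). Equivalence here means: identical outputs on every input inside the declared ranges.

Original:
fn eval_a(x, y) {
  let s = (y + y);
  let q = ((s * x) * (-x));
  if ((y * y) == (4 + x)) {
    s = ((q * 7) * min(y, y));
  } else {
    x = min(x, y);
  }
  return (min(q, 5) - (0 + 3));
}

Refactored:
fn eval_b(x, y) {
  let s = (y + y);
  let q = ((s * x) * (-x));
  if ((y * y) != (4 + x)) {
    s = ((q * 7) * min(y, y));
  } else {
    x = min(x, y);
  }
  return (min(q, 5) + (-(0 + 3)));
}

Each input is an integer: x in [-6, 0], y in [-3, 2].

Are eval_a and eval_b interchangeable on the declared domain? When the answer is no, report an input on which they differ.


Equivalent. The suspicious edit (`((y * y) == (4 + x))` became `((y * y) != (4 + x))`) never changes the result for any input inside the declared domain.
Every one of the 42 inputs gives matching results.
One worked example (x=-5, y=2) — eval_a: s=4, then q=-100, then ((y * y) == (4 + x)) is false, then x=-5, then returns -103; eval_b: s=4, then q=-100, then ((y * y) != (4 + x)) is true, then s=-1400, then returns -103; agreement on -103.
verdict: equivalent


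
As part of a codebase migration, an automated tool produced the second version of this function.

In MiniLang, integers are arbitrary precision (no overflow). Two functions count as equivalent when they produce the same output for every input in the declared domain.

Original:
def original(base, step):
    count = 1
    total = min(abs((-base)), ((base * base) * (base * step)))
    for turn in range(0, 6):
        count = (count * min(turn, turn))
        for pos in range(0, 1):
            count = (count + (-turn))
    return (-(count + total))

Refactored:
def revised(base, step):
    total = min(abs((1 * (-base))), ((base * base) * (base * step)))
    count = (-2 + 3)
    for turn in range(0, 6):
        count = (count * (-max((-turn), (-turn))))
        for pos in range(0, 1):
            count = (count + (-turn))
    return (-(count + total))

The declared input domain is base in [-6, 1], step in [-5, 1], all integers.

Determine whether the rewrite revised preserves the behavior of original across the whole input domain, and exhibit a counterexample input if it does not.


Reading the diff, among the changes: arithmetic usage differs; and min/max/abs usage differs; and constant usage differs.
Spot check at base=-1, step=1 — original: count=1, then total=-1, then (turn=0), then count=0, then (pos=0), then count=0, then (turn=1), then count=0, then (pos=0), then count=-1, then (turn=2), then count=-2, then (pos=0), then count=-4, then (turn=3), then count=-12, then (pos=0), then count=-15, then (turn=4), then count=-60, then (pos=0), then count=-64, then (turn=5), then count=-320, then (pos=0), then count=-325, then returns 326. revised: total=-1, then count=1, then (turn=0), then count=0, then (pos=0), then count=0, then (turn=1), then count=0, then (pos=0), then count=-1, then (turn=2), then count=-2, then (pos=0), then count=-4, then (turn=3), then count=-12, then (pos=0), then count=-15, then (turn=4), then count=-60, then (pos=0), then count=-64, then (turn=5), then count=-320, then (pos=0), then count=-325, then returns 326. Both give 326.
An exhaustive pass over the 56 declared inputs shows identical outputs.
verdict: equivalent


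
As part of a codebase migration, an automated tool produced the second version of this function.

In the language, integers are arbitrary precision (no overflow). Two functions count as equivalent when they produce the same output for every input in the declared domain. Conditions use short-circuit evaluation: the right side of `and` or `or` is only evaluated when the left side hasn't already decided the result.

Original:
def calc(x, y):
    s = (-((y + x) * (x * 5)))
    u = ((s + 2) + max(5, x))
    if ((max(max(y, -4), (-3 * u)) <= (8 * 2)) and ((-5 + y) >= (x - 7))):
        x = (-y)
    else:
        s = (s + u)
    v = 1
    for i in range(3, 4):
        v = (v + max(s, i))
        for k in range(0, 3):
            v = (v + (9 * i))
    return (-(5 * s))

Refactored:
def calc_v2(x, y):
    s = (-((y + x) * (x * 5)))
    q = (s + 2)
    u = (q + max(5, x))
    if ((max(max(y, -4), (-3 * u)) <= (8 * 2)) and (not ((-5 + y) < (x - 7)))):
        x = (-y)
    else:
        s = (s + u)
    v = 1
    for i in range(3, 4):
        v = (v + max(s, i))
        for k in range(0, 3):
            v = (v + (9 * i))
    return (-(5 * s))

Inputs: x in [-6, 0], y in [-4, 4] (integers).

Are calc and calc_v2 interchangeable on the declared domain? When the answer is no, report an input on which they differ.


Behavior is preserved: although boolean connective usage differs; and statement counts differ; and comparison usage differs; and local variable names differ, the outputs never diverge.
As a probe, take x=-5, y=1: calc runs s = -100; u = -93; ((max(max(y, -4), (-3 * u)) <= (8 * 2)) and ((-5 + y) >= (x - 7))) -> false; s = -193; v = 1; [i=3]; v = 4; [k=0]; v = 31; [k=1]; v = 58; [k=2]; v = 85; return 965; calc_v2 runs s = -100; q = -98; u = -93; ((max(max(y, -4), (-3 * u)) <= (8 * 2)) and (not ((-5 + y) < (x - 7)))) -> false; s = -193; v = 1; [i=3]; v = 4; [k=0]; v = 31; [k=1]; v = 58; [k=2]; v = 85; return 965; both end at 965.
Checked all 63 inputs in the declared domain: the outputs agree on every one.
verdict: equivalent


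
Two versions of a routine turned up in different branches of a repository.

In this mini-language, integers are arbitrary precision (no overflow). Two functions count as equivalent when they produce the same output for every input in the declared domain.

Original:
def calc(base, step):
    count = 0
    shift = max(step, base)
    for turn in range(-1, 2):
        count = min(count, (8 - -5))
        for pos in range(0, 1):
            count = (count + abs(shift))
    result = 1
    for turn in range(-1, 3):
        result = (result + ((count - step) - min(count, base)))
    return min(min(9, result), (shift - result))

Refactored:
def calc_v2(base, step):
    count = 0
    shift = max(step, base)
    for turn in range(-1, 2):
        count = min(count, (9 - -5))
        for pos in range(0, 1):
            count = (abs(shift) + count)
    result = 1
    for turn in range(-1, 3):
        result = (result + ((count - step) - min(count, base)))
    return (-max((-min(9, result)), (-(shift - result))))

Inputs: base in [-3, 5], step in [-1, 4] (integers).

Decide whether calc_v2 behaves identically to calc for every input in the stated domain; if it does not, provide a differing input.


Although `8` became `9`, no input in the stated domain can expose it.
As a probe, take base=2, step=0: calc runs count=0, then shift=2, then (turn=-1), then count=0, then (pos=0), then count=2, then (turn=0), then count=2, then (pos=0), then count=4, then (turn=1), then count=4, then (pos=0), then count=6, then result=1, then (turn=-1), then result=5, then (turn=0), then result=9, then (turn=1), then result=13, then (turn=2), then result=17, then returns -15; calc_v2 runs count=0, then shift=2, then (turn=-1), then count=0, then (pos=0), then count=2, then (turn=0), then count=2, then (pos=0), then count=4, then (turn=1), then count=4, then (pos=0), then count=6, then result=1, then (turn=-1), then result=5, then (turn=0), then result=9, then (turn=1), then result=13, then (turn=2), then result=17, then returns -15; both end at -15.
Every one of the 54 inputs gives matching results.
verdict: equivalent


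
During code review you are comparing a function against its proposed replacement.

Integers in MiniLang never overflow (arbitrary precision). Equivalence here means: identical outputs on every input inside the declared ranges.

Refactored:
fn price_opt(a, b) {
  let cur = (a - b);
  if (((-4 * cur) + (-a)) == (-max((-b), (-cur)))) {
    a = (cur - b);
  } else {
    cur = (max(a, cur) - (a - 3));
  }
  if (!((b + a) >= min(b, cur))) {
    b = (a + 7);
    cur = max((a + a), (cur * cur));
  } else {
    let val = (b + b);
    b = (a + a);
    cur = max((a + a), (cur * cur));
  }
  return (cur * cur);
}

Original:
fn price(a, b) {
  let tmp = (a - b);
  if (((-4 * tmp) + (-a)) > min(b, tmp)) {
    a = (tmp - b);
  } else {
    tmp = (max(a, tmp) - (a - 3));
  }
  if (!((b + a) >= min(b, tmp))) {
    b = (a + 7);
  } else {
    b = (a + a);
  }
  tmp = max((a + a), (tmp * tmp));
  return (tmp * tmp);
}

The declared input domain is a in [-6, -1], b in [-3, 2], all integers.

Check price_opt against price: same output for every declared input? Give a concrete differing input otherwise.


Take a=-6, b=-3.
price: tmp=-3, then (((-4 * tmp) + (-a)) > min(b, tmp)) is true, then a=0, then (!((b + a) >= min(b, tmp))) is false, then b=0, then tmp=9, then returns 81
price_opt: cur=-3, then (((-4 * cur) + (-a)) == (-max((-b), (-cur)))) is false, then cur=6, then (!((b + a) >= min(b, cur))) is true, then b=1, then cur=36, then returns 1296
81 against 1296: the behavior changed.
verdict: not equivalent; witness: a=-6, b=-3


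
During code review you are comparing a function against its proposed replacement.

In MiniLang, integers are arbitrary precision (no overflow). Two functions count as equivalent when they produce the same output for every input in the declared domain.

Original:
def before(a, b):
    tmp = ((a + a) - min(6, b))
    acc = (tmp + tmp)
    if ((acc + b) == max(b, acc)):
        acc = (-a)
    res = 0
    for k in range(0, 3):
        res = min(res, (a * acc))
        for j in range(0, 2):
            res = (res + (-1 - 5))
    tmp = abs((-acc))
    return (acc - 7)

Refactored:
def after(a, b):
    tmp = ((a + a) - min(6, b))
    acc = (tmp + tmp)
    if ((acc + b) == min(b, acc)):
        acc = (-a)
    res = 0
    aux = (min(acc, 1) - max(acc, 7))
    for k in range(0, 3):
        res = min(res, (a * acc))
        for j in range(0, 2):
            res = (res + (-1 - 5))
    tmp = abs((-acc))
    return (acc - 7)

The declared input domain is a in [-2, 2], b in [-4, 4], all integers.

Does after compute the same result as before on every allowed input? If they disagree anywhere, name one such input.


Input a=-2, b=-4: -7 from before versus -5 from after.
verdict: not equivalent; witness: a=-2, b=-4


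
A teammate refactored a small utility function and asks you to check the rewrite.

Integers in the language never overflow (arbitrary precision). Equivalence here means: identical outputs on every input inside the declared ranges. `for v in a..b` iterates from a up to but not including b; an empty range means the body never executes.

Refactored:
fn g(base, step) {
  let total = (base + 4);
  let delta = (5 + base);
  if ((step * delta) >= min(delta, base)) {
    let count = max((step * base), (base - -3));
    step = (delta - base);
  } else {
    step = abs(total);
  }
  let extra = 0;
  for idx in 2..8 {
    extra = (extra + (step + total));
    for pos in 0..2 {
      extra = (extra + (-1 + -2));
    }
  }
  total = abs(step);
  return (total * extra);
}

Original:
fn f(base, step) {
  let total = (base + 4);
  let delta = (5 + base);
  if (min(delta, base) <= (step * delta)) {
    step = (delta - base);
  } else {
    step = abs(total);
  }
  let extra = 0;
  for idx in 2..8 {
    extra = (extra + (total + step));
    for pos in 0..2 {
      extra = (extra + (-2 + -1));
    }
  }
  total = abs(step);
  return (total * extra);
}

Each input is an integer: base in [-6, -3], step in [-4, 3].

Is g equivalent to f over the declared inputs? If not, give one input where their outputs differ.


Reading the diff, among the changes: statement counts differ, arithmetic usage differs, min/max/abs usage differs, comparison usage differs, local variable names differ, constant usage differs.
One worked example (base=-4, step=1) — f: total = 0; delta = 1; (min(delta, base) <= (step * delta)) -> true; step = 5; extra = 0; [idx=2]; extra = 5; [pos=0]; extra = 2; [pos=1]; extra = -1; [idx=3]; extra = 4; [pos=0]; extra = 1; [pos=1]; extra = -2; [idx=4]; extra = 3; [pos=0]; extra = 0; [pos=1]; extra = -3; [idx=5]; extra = 2; [pos=0]; extra = -1; [pos=1]; extra = -4; [idx=6]; extra = 1; [pos=0]; extra = -2; [pos=1]; extra = -5; [idx=7]; extra = 0; [pos=0]; extra = -3; [pos=1]; extra = -6; total = 5; return -30; g: total = 0; delta = 1; ((step * delta) >= min(delta, base)) -> true; count = -1; step = 5; extra = 0; [idx=2]; extra = 5; [pos=0]; extra = 2; [pos=1]; extra = -1; [idx=3]; extra = 4; [pos=0]; extra = 1; [pos=1]; extra = -2; [idx=4]; extra = 3; [pos=0]; extra = 0; [pos=1]; extra = -3; [idx=5]; extra = 2; [pos=0]; extra = -1; [pos=1]; extra = -4; [idx=6]; extra = 1; [pos=0]; extra = -2; [pos=1]; extra = -5; [idx=7]; extra = 0; [pos=0]; extra = -3; [pos=1]; extra = -6; total = 5; return -30; agreement on -30.
Checked all 32 inputs in the declared domain: the outputs agree on every one.
verdict: equivalent


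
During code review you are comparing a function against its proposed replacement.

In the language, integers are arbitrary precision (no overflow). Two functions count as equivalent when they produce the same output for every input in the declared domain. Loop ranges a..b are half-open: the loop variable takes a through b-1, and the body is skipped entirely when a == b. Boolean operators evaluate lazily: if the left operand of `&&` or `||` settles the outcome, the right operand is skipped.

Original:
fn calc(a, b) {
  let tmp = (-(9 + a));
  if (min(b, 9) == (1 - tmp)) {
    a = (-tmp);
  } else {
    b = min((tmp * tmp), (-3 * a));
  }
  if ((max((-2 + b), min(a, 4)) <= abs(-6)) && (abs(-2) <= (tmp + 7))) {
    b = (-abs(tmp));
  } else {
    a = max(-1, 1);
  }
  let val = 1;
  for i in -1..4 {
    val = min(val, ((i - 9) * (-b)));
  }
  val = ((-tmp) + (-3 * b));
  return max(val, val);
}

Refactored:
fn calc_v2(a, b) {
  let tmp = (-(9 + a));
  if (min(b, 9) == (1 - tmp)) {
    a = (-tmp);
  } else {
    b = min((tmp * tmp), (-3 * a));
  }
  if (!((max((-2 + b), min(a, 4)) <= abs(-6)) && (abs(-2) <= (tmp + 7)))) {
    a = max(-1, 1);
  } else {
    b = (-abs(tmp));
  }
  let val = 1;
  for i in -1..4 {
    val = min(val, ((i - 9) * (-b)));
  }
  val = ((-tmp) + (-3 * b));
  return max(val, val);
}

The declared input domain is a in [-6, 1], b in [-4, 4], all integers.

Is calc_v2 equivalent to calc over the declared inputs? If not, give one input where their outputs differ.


Behavior is preserved: although boolean connective usage differs, the outputs never diverge.
Spot check at a=-6, b=3 — calc: tmp becomes -3; next (min(b, 9) == (1 - tmp)) evaluates to false; next b becomes 9; next ((max((-2 + b), min(a, 4)) <= abs(-6)) && (abs(-2) <= (tmp + 7))) evaluates to false; next a becomes 1; next val becomes 1; next at i=-1:; next val becomes 1; next at i=0:; next val becomes 1; next at i=1:; next val becomes 1; next at i=2:; next val becomes 1; next at i=3:; next val becomes 1; next val becomes -24; next final value -24. calc_v2: tmp becomes -3; next (min(b, 9) == (1 - tmp)) evaluates to false; next b becomes 9; next (!((max((-2 + b), min(a, 4)) <= abs(-6)) && (abs(-2) <= (tmp + 7)))) evaluates to true; next a becomes 1; next val becomes 1; next at i=-1:; next val becomes 1; next at i=0:; next val becomes 1; next at i=1:; next val becomes 1; next at i=2:; next val becomes 1; next at i=3:; next val becomes 1; next val becomes -24; next final value -24. Both give -24.
Across all 72 domain points the two functions coincide.
verdict: equivalent


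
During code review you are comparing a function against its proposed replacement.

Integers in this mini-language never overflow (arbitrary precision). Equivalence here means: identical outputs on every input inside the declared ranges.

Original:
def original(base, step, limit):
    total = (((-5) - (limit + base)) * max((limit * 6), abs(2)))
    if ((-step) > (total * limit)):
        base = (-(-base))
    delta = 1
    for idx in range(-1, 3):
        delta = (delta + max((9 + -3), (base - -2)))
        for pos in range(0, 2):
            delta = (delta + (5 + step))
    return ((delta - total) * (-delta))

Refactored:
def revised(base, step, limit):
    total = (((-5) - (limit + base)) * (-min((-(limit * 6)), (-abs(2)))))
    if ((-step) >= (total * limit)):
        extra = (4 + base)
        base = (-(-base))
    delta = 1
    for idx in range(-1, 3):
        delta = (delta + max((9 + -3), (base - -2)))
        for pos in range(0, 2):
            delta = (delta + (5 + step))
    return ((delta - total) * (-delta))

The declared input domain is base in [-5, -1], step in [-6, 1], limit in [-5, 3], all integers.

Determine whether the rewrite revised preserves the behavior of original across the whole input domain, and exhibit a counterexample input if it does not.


Equivalent. The suspicious edit (`((-step) > (total * limit))` became `((-step) >= (total * limit))`) never changes the result for any input inside the declared domain.
Sweeping the whole domain (360 inputs) finds no disagreement.
As a probe, take base=-5, step=0, limit=3: original runs total=-54, then ((-step) > (total * limit)) is true, then base=-5, then delta=1, then (idx=-1), then delta=7, then (pos=0), then delta=12, then (pos=1), then delta=17, then (idx=0), then delta=23, then (pos=0), then delta=28, then (pos=1), then delta=33, then (idx=1), then delta=39, then (pos=0), then delta=44, then (pos=1), then delta=49, then (idx=2), then delta=55, then (pos=0), then delta=60, then (pos=1), then delta=65, then returns -7735; revised runs total=-54, then ((-step) >= (total * limit)) is true, then extra=-1, then base=-5, then delta=1, then (idx=-1), then delta=7, then (pos=0), then delta=12, then (pos=1), then delta=17, then (idx=0), then delta=23, then (pos=0), then delta=28, then (pos=1), then delta=33, then (idx=1), then delta=39, then (pos=0), then delta=44, then (pos=1), then delta=49, then (idx=2), then delta=55, then (pos=0), then delta=60, then (pos=1), then delta=65, then returns -7735; both end at -7735.
verdict: equivalent
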